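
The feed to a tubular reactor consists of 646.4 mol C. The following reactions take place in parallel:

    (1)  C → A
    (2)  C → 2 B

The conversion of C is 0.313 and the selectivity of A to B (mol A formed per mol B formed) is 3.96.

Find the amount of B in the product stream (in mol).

45.4 mol

Conversion of C: C consumed = 0.313 × 646.4 = 202.3 mol = 1ξ₁ + 1ξ₂.
Selectivity: 1ξ₁ / (2ξ₂) = 3.96 → ξ₁ = 7.92 ξ₂.
Substitute: (1·7.92 + 1) ξ₂ = 202.3 → ξ₂ = 22.68 mol, ξ₁ = 179.6 mol.
Outlet amounts (n = n₀ + Σ ν·ξ):
  C: 646.4 − 1(179.6) − 1(22.68) = 444.1
  A: 0 + 1(179.6) = 179.6
  B: 0 + 2(22.68) = 45.36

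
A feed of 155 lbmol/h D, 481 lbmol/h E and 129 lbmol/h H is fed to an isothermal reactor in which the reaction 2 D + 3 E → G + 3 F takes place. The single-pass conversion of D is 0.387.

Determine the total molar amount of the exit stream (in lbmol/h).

D reacted = 0.387 × 155 = 59.98 lbmol/h; ν_D = −2, so ξ = 59.98/2 = 29.99 lbmol/h.
Outlet amounts (n = n₀ + ν ξ):
  D: 155 − 2(29.99) = 95.02
  E: 481 − 3(29.99) = 391
  G: 0 + 1(29.99) = 29.99
  F: 0 + 3(29.99) = 89.98
  H: 129 (inert)
Total out = 95.02 + 391 + 29.99 + 89.98 + 129 = 735 lbmol/h.

735 lbmol/h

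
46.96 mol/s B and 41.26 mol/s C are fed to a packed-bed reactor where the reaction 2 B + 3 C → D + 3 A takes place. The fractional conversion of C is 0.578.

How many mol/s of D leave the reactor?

C reacted = 0.578 × 41.26 = 23.85 mol/s; ν_C = −3, so ξ = 23.85/3 = 7.949 mol/s.
Outlet amounts (n = n₀ + ν ξ):
  B: 46.96 − 2(7.949) = 31.06
  C: 41.26 − 3(7.949) = 17.41
  D: 0 + 1(7.949) = 7.949
  A: 0 + 3(7.949) = 23.85

7.95 mol/s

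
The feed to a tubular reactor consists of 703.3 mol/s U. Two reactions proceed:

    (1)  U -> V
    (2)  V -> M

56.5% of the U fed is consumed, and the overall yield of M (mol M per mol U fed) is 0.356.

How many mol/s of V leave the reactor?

Conversion of U: U consumed = 1ξ₁ = 0.565 × 703.3 → ξ₁ = 397.4 mol/s.
Yield of M: 1ξ₂ / 703.3 = 0.356 → ξ₂ = 250.4 mol/s.
Outlet amounts (n = n₀ + Σ ν·ξ):
  U: 703.3 − 1(397.4) = 305.9
  V: 0 + 1(397.4) − 1(250.4) = 147
  M: 0 + 1(250.4) = 250.4

147 mol/s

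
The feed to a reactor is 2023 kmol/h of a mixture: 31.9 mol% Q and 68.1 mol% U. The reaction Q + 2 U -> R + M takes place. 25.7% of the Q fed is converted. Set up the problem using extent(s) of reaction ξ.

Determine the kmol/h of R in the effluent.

166 kmol/h

Q reacted = 0.257 × 645.3 = 165.9 kmol/h; ν_Q = −1, so ξ = 165.9/1 = 165.9 kmol/h.
Outlet amounts (n = n₀ + ν ξ):
  Q: 645.3 − 1(165.9) = 479.5
  U: 1378 − 2(165.9) = 1046
  R: 0 + 1(165.9) = 165.9
  M: 0 + 1(165.9) = 165.9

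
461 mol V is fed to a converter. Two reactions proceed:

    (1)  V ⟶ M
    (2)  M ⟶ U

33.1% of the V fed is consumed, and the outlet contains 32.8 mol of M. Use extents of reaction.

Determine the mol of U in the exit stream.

120 mol

Conversion of V: V consumed = 1ξ₁ = 0.331 × 461 → ξ₁ = 152.6 mol.
M balance: n_M = 0 + 1ξ₁ − 1ξ₂ = 32.8 → ξ₂ = (1·152.6 − 32.8)/1 = 119.8 mol.
Outlet amounts (n = n₀ + Σ ν·ξ):
  V: 461 − 1(152.6) = 308.4
  M: 0 + 1(152.6) − 1(119.8) = 32.8
  U: 0 + 1(119.8) = 119.8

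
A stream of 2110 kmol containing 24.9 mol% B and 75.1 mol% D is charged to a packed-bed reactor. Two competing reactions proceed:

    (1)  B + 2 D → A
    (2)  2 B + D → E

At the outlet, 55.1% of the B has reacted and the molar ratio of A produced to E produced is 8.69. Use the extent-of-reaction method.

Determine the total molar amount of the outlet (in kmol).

Conversion of B: B consumed = 0.551 × 525.4 = 289.5 kmol = 1ξ₁ + 2ξ₂.
Selectivity: 1ξ₁ / (1ξ₂) = 8.69 → ξ₁ = 8.69 ξ₂.
Substitute: (1·8.69 + 2) ξ₂ = 289.5 → ξ₂ = 27.08 kmol, ξ₁ = 235.3 kmol.
Outlet amounts (n = n₀ + Σ ν·ξ):
  B: 525.4 − 1(235.3) − 2(27.08) = 235.9
  D: 1585 − 2(235.3) − 1(27.08) = 1087
  A: 0 + 1(235.3) = 235.3
  E: 0 + 1(27.08) = 27.08
Total out = 235.9 + 1087 + 235.3 + 27.08 = 1585 kmol.

1590 kmol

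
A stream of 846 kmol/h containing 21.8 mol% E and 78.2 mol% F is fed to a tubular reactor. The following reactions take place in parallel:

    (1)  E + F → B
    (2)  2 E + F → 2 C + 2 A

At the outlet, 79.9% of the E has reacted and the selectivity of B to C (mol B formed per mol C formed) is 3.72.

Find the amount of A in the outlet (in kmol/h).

31.2 kmol/h

Conversion of E: E consumed = 0.799 × 184.4 = 147.4 kmol/h = 1ξ₁ + 2ξ₂.
Selectivity: 1ξ₁ / (2ξ₂) = 3.72 → ξ₁ = 7.44 ξ₂.
Substitute: (1·7.44 + 2) ξ₂ = 147.4 → ξ₂ = 15.61 kmol/h, ξ₁ = 116.1 kmol/h.
Outlet amounts (n = n₀ + Σ ν·ξ):
  E: 184.4 − 1(116.1) − 2(15.61) = 37.07
  F: 661.6 − 1(116.1) − 1(15.61) = 529.8
  B: 0 + 1(116.1) = 116.1
  C: 0 + 2(15.61) = 31.22
  A: 0 + 2(15.61) = 31.22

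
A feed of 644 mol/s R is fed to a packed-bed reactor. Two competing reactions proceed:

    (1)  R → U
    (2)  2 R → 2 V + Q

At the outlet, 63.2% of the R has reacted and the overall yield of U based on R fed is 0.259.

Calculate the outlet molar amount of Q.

Yield of U: 1ξ₁ / 644 = 0.259 → ξ₁ = 166.8 mol/s.
Conversion of R: 1ξ₁ + 2ξ₂ = 0.632 × 644 = 407 → ξ₂ = 120.1 mol/s.
Outlet amounts (n = n₀ + Σ ν·ξ):
  R: 644 − 1(166.8) − 2(120.1) = 237
  U: 0 + 1(166.8) = 166.8
  V: 0 + 2(120.1) = 240.2
  Q: 0 + 1(120.1) = 120.1

120 mol/s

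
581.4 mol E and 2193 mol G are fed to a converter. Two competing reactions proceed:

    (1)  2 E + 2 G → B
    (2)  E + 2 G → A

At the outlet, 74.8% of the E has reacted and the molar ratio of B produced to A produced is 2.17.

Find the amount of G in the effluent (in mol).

1680 mol

Conversion of E: E consumed = 0.748 × 581.4 = 434.9 mol = 2ξ₁ + 1ξ₂.
Selectivity: 1ξ₁ / (1ξ₂) = 2.17 → ξ₁ = 2.17 ξ₂.
Substitute: (2·2.17 + 1) ξ₂ = 434.9 → ξ₂ = 81.44 mol, ξ₁ = 176.7 mol.
Outlet amounts (n = n₀ + Σ ν·ξ):
  E: 581.4 − 2(176.7) − 1(81.44) = 146.5
  G: 2193 − 2(176.7) − 2(81.44) = 1677
  B: 0 + 1(176.7) = 176.7
  A: 0 + 1(81.44) = 81.44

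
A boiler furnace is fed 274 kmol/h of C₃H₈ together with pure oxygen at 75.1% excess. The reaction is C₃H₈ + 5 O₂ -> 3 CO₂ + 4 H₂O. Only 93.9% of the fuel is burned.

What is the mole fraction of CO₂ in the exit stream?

Stoichiometric O₂ = 5 × 274 = 1370 kmol/h; O₂ fed = 1370 × 1.751 = 2399 kmol/h.
Fuel reacted = 0.939 × 274 → ξ = 257.3 kmol/h.
Outlet (n = n₀ + ν ξ):
  C₃H₈: 274 − 1(257.3) = 16.71
  O₂: 2399 − 5(257.3) = 1112
  CO₂: 0 + 3(257.3) = 771.9
  H₂O: 0 + 4(257.3) = 1029
Total out = 2930 kmol/h; y_CO₂ = 771.9 / 2930 = 0.2634.

0.263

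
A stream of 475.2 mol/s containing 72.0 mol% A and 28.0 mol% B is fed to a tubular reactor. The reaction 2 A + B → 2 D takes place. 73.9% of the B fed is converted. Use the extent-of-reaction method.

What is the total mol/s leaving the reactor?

377 mol/s

B reacted = 0.739 × 133.1 = 98.33 mol/s; ν_B = −1, so ξ = 98.33/1 = 98.33 mol/s.
Outlet amounts (n = n₀ + ν ξ):
  A: 342.1 − 2(98.33) = 145.5
  B: 133.1 − 1(98.33) = 34.73
  D: 0 + 2(98.33) = 196.7
Total out = 145.5 + 34.73 + 196.7 = 376.9 mol/s.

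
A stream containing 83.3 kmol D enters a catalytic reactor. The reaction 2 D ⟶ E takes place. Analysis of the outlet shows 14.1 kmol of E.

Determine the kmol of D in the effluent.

For E: n = n₀ + 1ξ → 14.1 = 0 + 1ξ, giving ξ = 14.1 kmol.
Outlet amounts (n = n₀ + ν ξ):
  D: 83.3 − 2(14.1) = 55.1
  E: 0 + 1(14.1) = 14.1

55.1 kmol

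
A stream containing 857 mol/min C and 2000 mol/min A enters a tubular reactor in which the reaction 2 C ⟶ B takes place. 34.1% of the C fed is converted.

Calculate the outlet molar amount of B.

C reacted = 0.341 × 857 = 292.2 mol/min; ν_C = −2, so ξ = 292.2/2 = 146.1 mol/min.
Outlet amounts (n = n₀ + ν ξ):
  C: 857 − 2(146.1) = 564.8
  B: 0 + 1(146.1) = 146.1
  A: 2000 (inert)

146 mol/min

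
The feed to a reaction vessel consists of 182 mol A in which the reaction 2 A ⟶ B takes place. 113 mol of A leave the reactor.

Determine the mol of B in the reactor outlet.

For A: n = n₀ − 2ξ → 113 = 182 − 2ξ, giving ξ = 34.5 mol.
Outlet amounts (n = n₀ + ν ξ):
  A: 182 − 2(34.5) = 113
  B: 0 + 1(34.5) = 34.5

34.5 mol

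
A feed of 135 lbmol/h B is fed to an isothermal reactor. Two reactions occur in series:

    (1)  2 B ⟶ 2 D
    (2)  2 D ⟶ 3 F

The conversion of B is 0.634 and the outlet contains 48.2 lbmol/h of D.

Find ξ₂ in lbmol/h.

ξ₂ = 18.7 lbmol/h

Conversion of B: B consumed = 2ξ₁ = 0.634 × 135 → ξ₁ = 42.8 lbmol/h.
D balance: n_D = 0 + 2ξ₁ − 2ξ₂ = 48.2 → ξ₂ = (2·42.8 − 48.2)/2 = 18.7 lbmol/h.
Outlet amounts (n = n₀ + Σ ν·ξ):
  B: 135 − 2(42.8) = 49.41
  D: 0 + 2(42.8) − 2(18.7) = 48.2
  F: 0 + 3(18.7) = 56.09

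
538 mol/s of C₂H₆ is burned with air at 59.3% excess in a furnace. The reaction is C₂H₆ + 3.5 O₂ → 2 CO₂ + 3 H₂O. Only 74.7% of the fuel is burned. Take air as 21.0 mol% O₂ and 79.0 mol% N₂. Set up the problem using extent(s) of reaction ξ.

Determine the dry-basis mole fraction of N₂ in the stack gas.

Stoichiometric O₂ = 3.5 × 538 = 1883 mol/s; O₂ fed = 1883 × 1.593 = 3000 mol/s.
N₂ fed = 3000 × 79/21 = 11280 mol/s.
Fuel reacted = 0.747 × 538 → ξ = 401.9 mol/s.
Outlet (n = n₀ + ν ξ):
  C₂H₆: 538 − 1(401.9) = 136.1
  O₂: 3000 − 3.5(401.9) = 1593
  N₂: 11280 (inert)
  CO₂: 0 + 2(401.9) = 803.8
  H₂O: 0 + 3(401.9) = 1206
Dry total = 13820 mol/s; y_N₂ (dry) = 11280 / 13820 = 0.8167.

0.817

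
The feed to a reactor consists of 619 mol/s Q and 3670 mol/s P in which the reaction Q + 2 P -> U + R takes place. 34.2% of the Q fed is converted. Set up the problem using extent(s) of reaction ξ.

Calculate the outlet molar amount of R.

212 mol/s

Q reacted = 0.342 × 619 = 211.7 mol/s; ν_Q = −1, so ξ = 211.7/1 = 211.7 mol/s.
Outlet amounts (n = n₀ + ν ξ):
  Q: 619 − 1(211.7) = 407.3
  P: 3670 − 2(211.7) = 3247
  U: 0 + 1(211.7) = 211.7
  R: 0 + 1(211.7) = 211.7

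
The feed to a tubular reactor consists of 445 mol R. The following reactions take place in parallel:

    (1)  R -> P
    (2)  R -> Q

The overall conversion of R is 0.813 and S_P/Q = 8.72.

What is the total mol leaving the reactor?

Conversion of R: R consumed = 0.813 × 445 = 361.8 mol = 1ξ₁ + 1ξ₂.
Selectivity: 1ξ₁ / (1ξ₂) = 8.72 → ξ₁ = 8.72 ξ₂.
Substitute: (1·8.72 + 1) ξ₂ = 361.8 → ξ₂ = 37.22 mol, ξ₁ = 324.6 mol.
Outlet amounts (n = n₀ + Σ ν·ξ):
  R: 445 − 1(324.6) − 1(37.22) = 83.22
  P: 0 + 1(324.6) = 324.6
  Q: 0 + 1(37.22) = 37.22
Total out = 83.22 + 324.6 + 37.22 = 445 mol.

445 mol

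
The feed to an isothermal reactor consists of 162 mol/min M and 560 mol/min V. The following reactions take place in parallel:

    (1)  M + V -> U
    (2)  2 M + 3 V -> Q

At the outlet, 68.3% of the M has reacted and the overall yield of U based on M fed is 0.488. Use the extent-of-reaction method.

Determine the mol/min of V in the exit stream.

434 mol/min

Yield of U: 1ξ₁ / 162 = 0.488 → ξ₁ = 79.06 mol/min.
Conversion of M: 1ξ₁ + 2ξ₂ = 0.683 × 162 = 110.6 → ξ₂ = 15.8 mol/min.
Outlet amounts (n = n₀ + Σ ν·ξ):
  M: 162 − 1(79.06) − 2(15.8) = 51.35
  V: 560 − 1(79.06) − 3(15.8) = 433.6
  U: 0 + 1(79.06) = 79.06
  Q: 0 + 1(15.8) = 15.8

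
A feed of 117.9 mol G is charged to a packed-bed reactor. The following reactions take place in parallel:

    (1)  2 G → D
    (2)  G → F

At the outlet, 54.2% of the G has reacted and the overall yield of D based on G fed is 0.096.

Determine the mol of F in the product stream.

Yield of D: 1ξ₁ / 117.9 = 0.096 → ξ₁ = 11.32 mol.
Conversion of G: 2ξ₁ + 1ξ₂ = 0.542 × 117.9 = 63.9 → ξ₂ = 41.27 mol.
Outlet amounts (n = n₀ + Σ ν·ξ):
  G: 117.9 − 2(11.32) − 1(41.27) = 54
  D: 0 + 1(11.32) = 11.32
  F: 0 + 1(41.27) = 41.27

41.3 mol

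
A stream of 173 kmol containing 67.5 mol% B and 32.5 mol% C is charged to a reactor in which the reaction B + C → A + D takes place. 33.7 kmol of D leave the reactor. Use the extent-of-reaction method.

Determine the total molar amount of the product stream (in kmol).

173 kmol

For D: n = n₀ + 1ξ → 33.7 = 0 + 1ξ, giving ξ = 33.7 kmol.
Outlet amounts (n = n₀ + ν ξ):
  B: 116.8 − 1(33.7) = 83.08
  C: 56.23 − 1(33.7) = 22.52
  A: 0 + 1(33.7) = 33.7
  D: 0 + 1(33.7) = 33.7
Total out = 83.08 + 22.52 + 33.7 + 33.7 = 173 kmol.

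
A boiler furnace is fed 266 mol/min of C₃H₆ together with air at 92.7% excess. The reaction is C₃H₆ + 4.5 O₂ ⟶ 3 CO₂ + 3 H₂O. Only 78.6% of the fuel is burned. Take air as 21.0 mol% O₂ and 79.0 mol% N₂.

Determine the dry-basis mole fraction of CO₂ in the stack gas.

Stoichiometric O₂ = 4.5 × 266 = 1197 mol/min; O₂ fed = 1197 × 1.927 = 2307 mol/min.
N₂ fed = 2307 × 79/21 = 8677 mol/min.
Fuel reacted = 0.786 × 266 → ξ = 209.1 mol/min.
Outlet (n = n₀ + ν ξ):
  C₃H₆: 266 − 1(209.1) = 56.92
  O₂: 2307 − 4.5(209.1) = 1366
  N₂: 8677 (inert)
  CO₂: 0 + 3(209.1) = 627.2
  H₂O: 0 + 3(209.1) = 627.2
Dry total = 10730 mol/min; y_CO₂ (dry) = 627.2 / 10730 = 0.05847.

0.0585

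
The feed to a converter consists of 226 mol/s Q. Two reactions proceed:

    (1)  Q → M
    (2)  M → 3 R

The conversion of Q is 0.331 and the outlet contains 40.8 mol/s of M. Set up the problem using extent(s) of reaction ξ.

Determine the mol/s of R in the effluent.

102 mol/s

Conversion of Q: Q consumed = 1ξ₁ = 0.331 × 226 → ξ₁ = 74.81 mol/s.
M balance: n_M = 0 + 1ξ₁ − 1ξ₂ = 40.8 → ξ₂ = (1·74.81 − 40.8)/1 = 34.01 mol/s.
Outlet amounts (n = n₀ + Σ ν·ξ):
  Q: 226 − 1(74.81) = 151.2
  M: 0 + 1(74.81) − 1(34.01) = 40.8
  R: 0 + 3(34.01) = 102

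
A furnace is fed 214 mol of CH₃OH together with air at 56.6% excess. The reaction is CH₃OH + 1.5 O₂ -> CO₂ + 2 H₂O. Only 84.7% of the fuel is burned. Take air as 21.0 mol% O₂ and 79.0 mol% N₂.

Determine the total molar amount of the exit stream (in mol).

Stoichiometric O₂ = 1.5 × 214 = 321 mol; O₂ fed = 321 × 1.566 = 502.7 mol.
N₂ fed = 502.7 × 79/21 = 1891 mol.
Fuel reacted = 0.847 × 214 → ξ = 181.3 mol.
Outlet (n = n₀ + ν ξ):
  CH₃OH: 214 − 1(181.3) = 32.74
  O₂: 502.7 − 1.5(181.3) = 230.8
  N₂: 1891 (inert)
  CO₂: 0 + 1(181.3) = 181.3
  H₂O: 0 + 2(181.3) = 362.5
Total out = 32.74 + 230.8 + 1891 + 181.3 + 362.5 = 2698 mol.

2700 mol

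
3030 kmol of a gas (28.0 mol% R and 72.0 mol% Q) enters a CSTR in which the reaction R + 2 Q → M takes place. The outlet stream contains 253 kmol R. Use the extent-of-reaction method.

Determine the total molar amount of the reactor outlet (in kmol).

For R: n = n₀ − 1ξ → 253 = 848.4 − 1ξ, giving ξ = 595.4 kmol.
Outlet amounts (n = n₀ + ν ξ):
  R: 848.4 − 1(595.4) = 253
  Q: 2182 − 2(595.4) = 990.8
  M: 0 + 1(595.4) = 595.4
Total out = 253 + 990.8 + 595.4 = 1839 kmol.

1840 kmol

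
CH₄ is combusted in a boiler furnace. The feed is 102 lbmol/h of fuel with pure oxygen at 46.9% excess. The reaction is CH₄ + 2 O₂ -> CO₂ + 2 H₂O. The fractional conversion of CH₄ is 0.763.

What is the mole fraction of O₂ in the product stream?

Stoichiometric O₂ = 2 × 102 = 204 lbmol/h; O₂ fed = 204 × 1.469 = 299.7 lbmol/h.
Fuel reacted = 0.763 × 102 → ξ = 77.83 lbmol/h.
Outlet (n = n₀ + ν ξ):
  CH₄: 102 − 1(77.83) = 24.17
  O₂: 299.7 − 2(77.83) = 144
  CO₂: 0 + 1(77.83) = 77.83
  H₂O: 0 + 2(77.83) = 155.7
Total out = 401.7 lbmol/h; y_O₂ = 144 / 401.7 = 0.3586.

0.359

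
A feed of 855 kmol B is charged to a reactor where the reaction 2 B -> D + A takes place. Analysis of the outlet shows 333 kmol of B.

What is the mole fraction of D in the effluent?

0.305

For B: n = n₀ − 2ξ → 333 = 855 − 2ξ, giving ξ = 261 kmol.
Outlet amounts (n = n₀ + ν ξ):
  B: 855 − 2(261) = 333
  D: 0 + 1(261) = 261
  A: 0 + 1(261) = 261
Total out = 855 kmol; y_D = 261 / 855 = 0.3053.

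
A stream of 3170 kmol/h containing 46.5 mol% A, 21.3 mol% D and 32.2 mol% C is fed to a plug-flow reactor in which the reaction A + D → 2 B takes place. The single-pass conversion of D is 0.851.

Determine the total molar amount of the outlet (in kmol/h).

D reacted = 0.851 × 675.2 = 574.6 kmol/h; ν_D = −1, so ξ = 574.6/1 = 574.6 kmol/h.
Outlet amounts (n = n₀ + ν ξ):
  A: 1474 − 1(574.6) = 899.4
  D: 675.2 − 1(574.6) = 100.6
  B: 0 + 2(574.6) = 1149
  C: 1021 (inert)
Total out = 899.4 + 100.6 + 1149 + 1021 = 3170 kmol/h.

3170 kmol/h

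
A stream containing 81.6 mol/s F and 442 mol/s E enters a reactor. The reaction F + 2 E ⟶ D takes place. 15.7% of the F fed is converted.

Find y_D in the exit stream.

F reacted = 0.157 × 81.6 = 12.81 mol/s; ν_F = −1, so ξ = 12.81/1 = 12.81 mol/s.
Outlet amounts (n = n₀ + ν ξ):
  F: 81.6 − 1(12.81) = 68.79
  E: 442 − 2(12.81) = 416.4
  D: 0 + 1(12.81) = 12.81
Total out = 498 mol/s; y_D = 12.81 / 498 = 0.02573.

0.0257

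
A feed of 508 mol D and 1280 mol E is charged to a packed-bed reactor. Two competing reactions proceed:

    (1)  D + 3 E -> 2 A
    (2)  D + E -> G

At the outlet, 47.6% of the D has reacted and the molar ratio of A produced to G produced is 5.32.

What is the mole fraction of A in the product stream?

0.256

Conversion of D: D consumed = 0.476 × 508 = 241.8 mol = 1ξ₁ + 1ξ₂.
Selectivity: 2ξ₁ / (1ξ₂) = 5.32 → ξ₁ = 2.66 ξ₂.
Substitute: (1·2.66 + 1) ξ₂ = 241.8 → ξ₂ = 66.07 mol, ξ₁ = 175.7 mol.
Outlet amounts (n = n₀ + Σ ν·ξ):
  D: 508 − 1(175.7) − 1(66.07) = 266.2
  E: 1280 − 3(175.7) − 1(66.07) = 686.7
  A: 0 + 2(175.7) = 351.5
  G: 0 + 1(66.07) = 66.07
Total out = 1370 mol; y_A = 351.5 / 1370 = 0.2565.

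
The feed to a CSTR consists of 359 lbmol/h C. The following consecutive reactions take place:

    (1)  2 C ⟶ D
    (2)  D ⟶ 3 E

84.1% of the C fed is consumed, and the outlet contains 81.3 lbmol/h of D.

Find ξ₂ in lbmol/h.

Conversion of C: C consumed = 2ξ₁ = 0.841 × 359 → ξ₁ = 151 lbmol/h.
D balance: n_D = 0 + 1ξ₁ − 1ξ₂ = 81.3 → ξ₂ = (1·151 − 81.3)/1 = 69.66 lbmol/h.
Outlet amounts (n = n₀ + Σ ν·ξ):
  C: 359 − 2(151) = 57.08
  D: 0 + 1(151) − 1(69.66) = 81.3
  E: 0 + 3(69.66) = 209

ξ₂ = 69.7 lbmol/h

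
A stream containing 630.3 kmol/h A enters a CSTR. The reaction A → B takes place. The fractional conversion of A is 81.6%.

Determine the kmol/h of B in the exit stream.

514 kmol/h

A reacted = 0.816 × 630.3 = 514.3 kmol/h; ν_A = −1, so ξ = 514.3/1 = 514.3 kmol/h.
Outlet amounts (n = n₀ + ν ξ):
  A: 630.3 − 1(514.3) = 116
  B: 0 + 1(514.3) = 514.3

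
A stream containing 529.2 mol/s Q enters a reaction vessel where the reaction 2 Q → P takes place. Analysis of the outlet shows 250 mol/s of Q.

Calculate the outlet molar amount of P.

For Q: n = n₀ − 2ξ → 250 = 529.2 − 2ξ, giving ξ = 139.6 mol/s.
Outlet amounts (n = n₀ + ν ξ):
  Q: 529.2 − 2(139.6) = 250
  P: 0 + 1(139.6) = 139.6

140 mol/s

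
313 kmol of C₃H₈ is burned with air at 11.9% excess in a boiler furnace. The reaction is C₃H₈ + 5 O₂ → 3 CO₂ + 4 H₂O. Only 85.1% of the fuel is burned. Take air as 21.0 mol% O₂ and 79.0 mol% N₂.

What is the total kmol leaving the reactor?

Stoichiometric O₂ = 5 × 313 = 1565 kmol; O₂ fed = 1565 × 1.119 = 1751 kmol.
N₂ fed = 1751 × 79/21 = 6588 kmol.
Fuel reacted = 0.851 × 313 → ξ = 266.4 kmol.
Outlet (n = n₀ + ν ξ):
  C₃H₈: 313 − 1(266.4) = 46.64
  O₂: 1751 − 5(266.4) = 419.4
  N₂: 6588 (inert)
  CO₂: 0 + 3(266.4) = 799.1
  H₂O: 0 + 4(266.4) = 1065
Total out = 46.64 + 419.4 + 6588 + 799.1 + 1065 = 8919 kmol.

8920 kmol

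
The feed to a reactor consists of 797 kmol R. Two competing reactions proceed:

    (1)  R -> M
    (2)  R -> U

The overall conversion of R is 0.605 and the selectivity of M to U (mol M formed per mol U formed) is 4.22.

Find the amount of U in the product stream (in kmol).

Conversion of R: R consumed = 0.605 × 797 = 482.2 kmol = 1ξ₁ + 1ξ₂.
Selectivity: 1ξ₁ / (1ξ₂) = 4.22 → ξ₁ = 4.22 ξ₂.
Substitute: (1·4.22 + 1) ξ₂ = 482.2 → ξ₂ = 92.37 kmol, ξ₁ = 389.8 kmol.
Outlet amounts (n = n₀ + Σ ν·ξ):
  R: 797 − 1(389.8) − 1(92.37) = 314.8
  M: 0 + 1(389.8) = 389.8
  U: 0 + 1(92.37) = 92.37

92.4 kmol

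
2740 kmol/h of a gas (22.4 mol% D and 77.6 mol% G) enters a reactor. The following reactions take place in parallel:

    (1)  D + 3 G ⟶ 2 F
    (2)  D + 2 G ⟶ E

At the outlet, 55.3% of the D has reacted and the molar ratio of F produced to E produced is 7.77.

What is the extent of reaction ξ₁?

ξ₁ = 270 kmol/h

Conversion of D: D consumed = 0.553 × 613.8 = 339.4 kmol/h = 1ξ₁ + 1ξ₂.
Selectivity: 2ξ₁ / (1ξ₂) = 7.77 → ξ₁ = 3.885 ξ₂.
Substitute: (1·3.885 + 1) ξ₂ = 339.4 → ξ₂ = 69.48 kmol/h, ξ₁ = 269.9 kmol/h.
Outlet amounts (n = n₀ + Σ ν·ξ):
  D: 613.8 − 1(269.9) − 1(69.48) = 274.4
  G: 2126 − 3(269.9) − 2(69.48) = 1177
  F: 0 + 2(269.9) = 539.9
  E: 0 + 1(69.48) = 69.48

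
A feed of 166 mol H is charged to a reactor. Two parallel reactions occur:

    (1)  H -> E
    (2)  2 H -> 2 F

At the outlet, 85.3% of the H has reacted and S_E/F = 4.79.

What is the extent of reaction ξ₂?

Conversion of H: H consumed = 0.853 × 166 = 141.6 mol = 1ξ₁ + 2ξ₂.
Selectivity: 1ξ₁ / (2ξ₂) = 4.79 → ξ₁ = 9.58 ξ₂.
Substitute: (1·9.58 + 2) ξ₂ = 141.6 → ξ₂ = 12.23 mol, ξ₁ = 117.1 mol.
Outlet amounts (n = n₀ + Σ ν·ξ):
  H: 166 − 1(117.1) − 2(12.23) = 24.4
  E: 0 + 1(117.1) = 117.1
  F: 0 + 2(12.23) = 24.46

ξ₂ = 12.2 mol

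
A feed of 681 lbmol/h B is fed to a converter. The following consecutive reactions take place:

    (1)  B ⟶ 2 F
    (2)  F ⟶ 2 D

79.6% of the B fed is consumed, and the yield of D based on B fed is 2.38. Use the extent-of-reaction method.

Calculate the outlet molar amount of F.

Conversion of B: B consumed = 1ξ₁ = 0.796 × 681 → ξ₁ = 542.1 lbmol/h.
Yield of D: 2ξ₂ / 681 = 2.38 → ξ₂ = 810.4 lbmol/h.
Outlet amounts (n = n₀ + Σ ν·ξ):
  B: 681 − 1(542.1) = 138.9
  F: 0 + 2(542.1) − 1(810.4) = 273.8
  D: 0 + 2(810.4) = 1621

274 lbmol/h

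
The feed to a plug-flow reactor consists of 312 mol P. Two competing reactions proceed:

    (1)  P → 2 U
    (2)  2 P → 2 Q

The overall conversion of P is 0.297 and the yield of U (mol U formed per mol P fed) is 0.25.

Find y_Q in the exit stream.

0.153

Yield of U: 2ξ₁ / 312 = 0.25 → ξ₁ = 39 mol.
Conversion of P: 1ξ₁ + 2ξ₂ = 0.297 × 312 = 92.66 → ξ₂ = 26.83 mol.
Outlet amounts (n = n₀ + Σ ν·ξ):
  P: 312 − 1(39) − 2(26.83) = 219.3
  U: 0 + 2(39) = 78
  Q: 0 + 2(26.83) = 53.66
Total out = 351 mol; y_Q = 53.66 / 351 = 0.1529.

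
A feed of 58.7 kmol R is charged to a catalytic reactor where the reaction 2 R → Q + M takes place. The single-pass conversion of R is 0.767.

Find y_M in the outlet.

R reacted = 0.767 × 58.7 = 45.02 kmol; ν_R = −2, so ξ = 45.02/2 = 22.51 kmol.
Outlet amounts (n = n₀ + ν ξ):
  R: 58.7 − 2(22.51) = 13.68
  Q: 0 + 1(22.51) = 22.51
  M: 0 + 1(22.51) = 22.51
Total out = 58.7 kmol; y_M = 22.51 / 58.7 = 0.3835.

0.384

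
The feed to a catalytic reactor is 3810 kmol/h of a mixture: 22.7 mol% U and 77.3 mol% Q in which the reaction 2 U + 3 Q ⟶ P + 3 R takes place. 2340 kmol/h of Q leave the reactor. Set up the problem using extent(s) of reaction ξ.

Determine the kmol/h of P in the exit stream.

202 kmol/h

For Q: n = n₀ − 3ξ → 2340 = 2945 − 3ξ, giving ξ = 201.7 kmol/h.
Outlet amounts (n = n₀ + ν ξ):
  U: 864.9 − 2(201.7) = 461.4
  Q: 2945 − 3(201.7) = 2340
  P: 0 + 1(201.7) = 201.7
  R: 0 + 3(201.7) = 605.1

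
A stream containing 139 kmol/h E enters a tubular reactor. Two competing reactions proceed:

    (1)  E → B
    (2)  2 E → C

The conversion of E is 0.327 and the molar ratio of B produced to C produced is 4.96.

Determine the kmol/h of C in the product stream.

Conversion of E: E consumed = 0.327 × 139 = 45.45 kmol/h = 1ξ₁ + 2ξ₂.
Selectivity: 1ξ₁ / (1ξ₂) = 4.96 → ξ₁ = 4.96 ξ₂.
Substitute: (1·4.96 + 2) ξ₂ = 45.45 → ξ₂ = 6.531 kmol/h, ξ₁ = 32.39 kmol/h.
Outlet amounts (n = n₀ + Σ ν·ξ):
  E: 139 − 1(32.39) − 2(6.531) = 93.55
  B: 0 + 1(32.39) = 32.39
  C: 0 + 1(6.531) = 6.531

6.53 kmol/h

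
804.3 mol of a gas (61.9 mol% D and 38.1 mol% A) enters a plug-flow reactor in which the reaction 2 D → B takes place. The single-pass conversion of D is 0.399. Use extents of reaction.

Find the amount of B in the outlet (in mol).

D reacted = 0.399 × 497.9 = 198.6 mol; ν_D = −2, so ξ = 198.6/2 = 99.32 mol.
Outlet amounts (n = n₀ + ν ξ):
  D: 497.9 − 2(99.32) = 299.2
  B: 0 + 1(99.32) = 99.32
  A: 306.4 (inert)

99.3 mol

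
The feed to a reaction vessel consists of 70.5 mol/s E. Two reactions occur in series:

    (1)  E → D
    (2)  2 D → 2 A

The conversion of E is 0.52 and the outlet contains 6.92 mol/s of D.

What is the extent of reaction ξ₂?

ξ₂ = 14.9 mol/s

Conversion of E: E consumed = 1ξ₁ = 0.52 × 70.5 → ξ₁ = 36.66 mol/s.
D balance: n_D = 0 + 1ξ₁ − 2ξ₂ = 6.92 → ξ₂ = (1·36.66 − 6.92)/2 = 14.87 mol/s.
Outlet amounts (n = n₀ + Σ ν·ξ):
  E: 70.5 − 1(36.66) = 33.84
  D: 0 + 1(36.66) − 2(14.87) = 6.92
  A: 0 + 2(14.87) = 29.74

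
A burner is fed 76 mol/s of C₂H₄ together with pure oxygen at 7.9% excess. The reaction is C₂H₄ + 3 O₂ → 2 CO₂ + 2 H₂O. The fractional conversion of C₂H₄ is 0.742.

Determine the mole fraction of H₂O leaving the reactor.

Stoichiometric O₂ = 3 × 76 = 228 mol/s; O₂ fed = 228 × 1.079 = 246 mol/s.
Fuel reacted = 0.742 × 76 → ξ = 56.39 mol/s.
Outlet (n = n₀ + ν ξ):
  C₂H₄: 76 − 1(56.39) = 19.61
  O₂: 246 − 3(56.39) = 76.84
  CO₂: 0 + 2(56.39) = 112.8
  H₂O: 0 + 2(56.39) = 112.8
Total out = 322 mol/s; y_H₂O = 112.8 / 322 = 0.3502.

0.35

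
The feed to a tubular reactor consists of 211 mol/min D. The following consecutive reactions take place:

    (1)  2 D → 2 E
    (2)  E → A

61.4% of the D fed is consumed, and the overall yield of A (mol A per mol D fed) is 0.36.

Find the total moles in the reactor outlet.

211 mol/min

Conversion of D: D consumed = 2ξ₁ = 0.614 × 211 → ξ₁ = 64.78 mol/min.
Yield of A: 1ξ₂ / 211 = 0.36 → ξ₂ = 75.96 mol/min.
Outlet amounts (n = n₀ + Σ ν·ξ):
  D: 211 − 2(64.78) = 81.45
  E: 0 + 2(64.78) − 1(75.96) = 53.59
  A: 0 + 1(75.96) = 75.96
Total out = 81.45 + 53.59 + 75.96 = 211 mol/min.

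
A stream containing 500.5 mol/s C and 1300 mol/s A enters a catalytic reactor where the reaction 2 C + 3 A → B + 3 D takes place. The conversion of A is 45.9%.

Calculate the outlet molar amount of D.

597 mol/s

A reacted = 0.459 × 1300 = 596.7 mol/s; ν_A = −3, so ξ = 596.7/3 = 198.9 mol/s.
Outlet amounts (n = n₀ + ν ξ):
  C: 500.5 − 2(198.9) = 102.7
  A: 1300 − 3(198.9) = 703.3
  B: 0 + 1(198.9) = 198.9
  D: 0 + 3(198.9) = 596.7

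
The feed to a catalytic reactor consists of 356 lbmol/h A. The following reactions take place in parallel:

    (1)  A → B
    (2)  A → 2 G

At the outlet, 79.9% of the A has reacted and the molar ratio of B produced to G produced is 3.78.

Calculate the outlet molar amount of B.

251 lbmol/h

Conversion of A: A consumed = 0.799 × 356 = 284.4 lbmol/h = 1ξ₁ + 1ξ₂.
Selectivity: 1ξ₁ / (2ξ₂) = 3.78 → ξ₁ = 7.56 ξ₂.
Substitute: (1·7.56 + 1) ξ₂ = 284.4 → ξ₂ = 33.23 lbmol/h, ξ₁ = 251.2 lbmol/h.
Outlet amounts (n = n₀ + Σ ν·ξ):
  A: 356 − 1(251.2) − 1(33.23) = 71.56
  B: 0 + 1(251.2) = 251.2
  G: 0 + 2(33.23) = 66.46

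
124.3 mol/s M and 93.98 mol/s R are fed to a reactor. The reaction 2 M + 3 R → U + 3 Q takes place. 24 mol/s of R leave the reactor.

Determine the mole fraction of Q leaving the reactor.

0.359

For R: n = n₀ − 3ξ → 24 = 93.98 − 3ξ, giving ξ = 23.33 mol/s.
Outlet amounts (n = n₀ + ν ξ):
  M: 124.3 − 2(23.33) = 77.65
  R: 93.98 − 3(23.33) = 24
  U: 0 + 1(23.33) = 23.33
  Q: 0 + 3(23.33) = 69.98
Total out = 195 mol/s; y_Q = 69.98 / 195 = 0.359.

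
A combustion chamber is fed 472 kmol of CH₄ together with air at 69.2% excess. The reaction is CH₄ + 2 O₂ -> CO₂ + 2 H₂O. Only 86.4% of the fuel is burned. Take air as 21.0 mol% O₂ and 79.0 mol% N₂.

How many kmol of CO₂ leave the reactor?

408 kmol

Stoichiometric O₂ = 2 × 472 = 944 kmol; O₂ fed = 944 × 1.692 = 1597 kmol.
N₂ fed = 1597 × 79/21 = 6009 kmol.
Fuel reacted = 0.864 × 472 → ξ = 407.8 kmol.
Outlet (n = n₀ + ν ξ):
  CH₄: 472 − 1(407.8) = 64.19
  O₂: 1597 − 2(407.8) = 781.6
  N₂: 6009 (inert)
  CO₂: 0 + 1(407.8) = 407.8
  H₂O: 0 + 2(407.8) = 815.6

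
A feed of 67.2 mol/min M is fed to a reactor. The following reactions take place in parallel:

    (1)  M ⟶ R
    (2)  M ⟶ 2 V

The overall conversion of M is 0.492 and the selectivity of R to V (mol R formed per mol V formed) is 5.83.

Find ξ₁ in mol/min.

Conversion of M: M consumed = 0.492 × 67.2 = 33.06 mol/min = 1ξ₁ + 1ξ₂.
Selectivity: 1ξ₁ / (2ξ₂) = 5.83 → ξ₁ = 11.66 ξ₂.
Substitute: (1·11.66 + 1) ξ₂ = 33.06 → ξ₂ = 2.612 mol/min, ξ₁ = 30.45 mol/min.
Outlet amounts (n = n₀ + Σ ν·ξ):
  M: 67.2 − 1(30.45) − 1(2.612) = 34.14
  R: 0 + 1(30.45) = 30.45
  V: 0 + 2(2.612) = 5.223

ξ₁ = 30.5 mol/min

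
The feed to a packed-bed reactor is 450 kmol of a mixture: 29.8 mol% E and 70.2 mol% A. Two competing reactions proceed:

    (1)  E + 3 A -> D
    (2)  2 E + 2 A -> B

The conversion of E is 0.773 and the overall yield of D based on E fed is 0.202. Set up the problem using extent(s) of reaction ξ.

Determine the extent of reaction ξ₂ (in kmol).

ξ₂ = 38.3 kmol

Yield of D: 1ξ₁ / 134.1 = 0.202 → ξ₁ = 27.09 kmol.
Conversion of E: 1ξ₁ + 2ξ₂ = 0.773 × 134.1 = 103.7 → ξ₂ = 38.29 kmol.
Outlet amounts (n = n₀ + Σ ν·ξ):
  E: 134.1 − 1(27.09) − 2(38.29) = 30.44
  A: 315.9 − 3(27.09) − 2(38.29) = 158.1
  D: 0 + 1(27.09) = 27.09
  B: 0 + 1(38.29) = 38.29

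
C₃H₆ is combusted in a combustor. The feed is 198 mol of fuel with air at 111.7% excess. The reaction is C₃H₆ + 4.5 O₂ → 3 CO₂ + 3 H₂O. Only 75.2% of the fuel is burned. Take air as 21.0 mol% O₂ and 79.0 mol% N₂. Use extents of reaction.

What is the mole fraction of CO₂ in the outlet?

Stoichiometric O₂ = 4.5 × 198 = 891 mol; O₂ fed = 891 × 2.117 = 1886 mol.
N₂ fed = 1886 × 79/21 = 7096 mol.
Fuel reacted = 0.752 × 198 → ξ = 148.9 mol.
Outlet (n = n₀ + ν ξ):
  C₃H₆: 198 − 1(148.9) = 49.1
  O₂: 1886 − 4.5(148.9) = 1216
  N₂: 7096 (inert)
  CO₂: 0 + 3(148.9) = 446.7
  H₂O: 0 + 3(148.9) = 446.7
Total out = 9255 mol; y_CO₂ = 446.7 / 9255 = 0.04827.

0.0483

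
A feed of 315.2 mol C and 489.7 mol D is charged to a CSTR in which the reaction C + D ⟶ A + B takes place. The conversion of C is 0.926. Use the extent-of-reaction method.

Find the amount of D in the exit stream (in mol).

198 mol

C reacted = 0.926 × 315.2 = 291.9 mol; ν_C = −1, so ξ = 291.9/1 = 291.9 mol.
Outlet amounts (n = n₀ + ν ξ):
  C: 315.2 − 1(291.9) = 23.32
  D: 489.7 − 1(291.9) = 197.8
  A: 0 + 1(291.9) = 291.9
  B: 0 + 1(291.9) = 291.9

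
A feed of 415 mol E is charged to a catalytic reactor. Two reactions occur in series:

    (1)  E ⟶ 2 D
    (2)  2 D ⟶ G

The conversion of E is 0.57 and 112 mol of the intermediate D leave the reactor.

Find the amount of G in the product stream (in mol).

181 mol

Conversion of E: E consumed = 1ξ₁ = 0.57 × 415 → ξ₁ = 236.5 mol.
D balance: n_D = 0 + 2ξ₁ − 2ξ₂ = 112 → ξ₂ = (2·236.5 − 112)/2 = 180.5 mol.
Outlet amounts (n = n₀ + Σ ν·ξ):
  E: 415 − 1(236.5) = 178.5
  D: 0 + 2(236.5) − 2(180.5) = 112
  G: 0 + 1(180.5) = 180.5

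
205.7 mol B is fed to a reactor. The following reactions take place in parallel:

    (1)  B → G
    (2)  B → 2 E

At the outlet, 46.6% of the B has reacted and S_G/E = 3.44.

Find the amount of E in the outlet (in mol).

Conversion of B: B consumed = 0.466 × 205.7 = 95.86 mol = 1ξ₁ + 1ξ₂.
Selectivity: 1ξ₁ / (2ξ₂) = 3.44 → ξ₁ = 6.88 ξ₂.
Substitute: (1·6.88 + 1) ξ₂ = 95.86 → ξ₂ = 12.16 mol, ξ₁ = 83.69 mol.
Outlet amounts (n = n₀ + Σ ν·ξ):
  B: 205.7 − 1(83.69) − 1(12.16) = 109.8
  G: 0 + 1(83.69) = 83.69
  E: 0 + 2(12.16) = 24.33

24.3 mol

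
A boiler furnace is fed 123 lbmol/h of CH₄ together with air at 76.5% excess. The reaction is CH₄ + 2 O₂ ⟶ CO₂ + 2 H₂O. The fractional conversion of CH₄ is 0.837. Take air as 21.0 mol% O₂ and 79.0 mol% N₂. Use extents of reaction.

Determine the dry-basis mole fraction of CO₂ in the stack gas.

0.0519

Stoichiometric O₂ = 2 × 123 = 246 lbmol/h; O₂ fed = 246 × 1.765 = 434.2 lbmol/h.
N₂ fed = 434.2 × 79/21 = 1633 lbmol/h.
Fuel reacted = 0.837 × 123 → ξ = 103 lbmol/h.
Outlet (n = n₀ + ν ξ):
  CH₄: 123 − 1(103) = 20.05
  O₂: 434.2 − 2(103) = 228.3
  N₂: 1633 (inert)
  CO₂: 0 + 1(103) = 103
  H₂O: 0 + 2(103) = 205.9
Dry total = 1985 lbmol/h; y_CO₂ (dry) = 103 / 1985 = 0.05187.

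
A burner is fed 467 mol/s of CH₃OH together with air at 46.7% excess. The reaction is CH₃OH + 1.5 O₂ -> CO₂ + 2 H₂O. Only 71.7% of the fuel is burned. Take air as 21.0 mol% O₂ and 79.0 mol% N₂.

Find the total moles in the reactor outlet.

Stoichiometric O₂ = 1.5 × 467 = 700.5 mol/s; O₂ fed = 700.5 × 1.467 = 1028 mol/s.
N₂ fed = 1028 × 79/21 = 3866 mol/s.
Fuel reacted = 0.717 × 467 → ξ = 334.8 mol/s.
Outlet (n = n₀ + ν ξ):
  CH₃OH: 467 − 1(334.8) = 132.2
  O₂: 1028 − 1.5(334.8) = 525.4
  N₂: 3866 (inert)
  CO₂: 0 + 1(334.8) = 334.8
  H₂O: 0 + 2(334.8) = 669.7
Total out = 132.2 + 525.4 + 3866 + 334.8 + 669.7 = 5528 mol/s.

5530 mol/s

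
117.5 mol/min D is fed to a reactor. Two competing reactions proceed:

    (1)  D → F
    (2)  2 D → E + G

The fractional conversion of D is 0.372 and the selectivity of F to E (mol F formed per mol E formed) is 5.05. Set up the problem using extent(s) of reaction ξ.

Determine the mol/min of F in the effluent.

31.3 mol/min

Conversion of D: D consumed = 0.372 × 117.5 = 43.71 mol/min = 1ξ₁ + 2ξ₂.
Selectivity: 1ξ₁ / (1ξ₂) = 5.05 → ξ₁ = 5.05 ξ₂.
Substitute: (1·5.05 + 2) ξ₂ = 43.71 → ξ₂ = 6.2 mol/min, ξ₁ = 31.31 mol/min.
Outlet amounts (n = n₀ + Σ ν·ξ):
  D: 117.5 − 1(31.31) − 2(6.2) = 73.79
  F: 0 + 1(31.31) = 31.31
  E: 0 + 1(6.2) = 6.2
  G: 0 + 1(6.2) = 6.2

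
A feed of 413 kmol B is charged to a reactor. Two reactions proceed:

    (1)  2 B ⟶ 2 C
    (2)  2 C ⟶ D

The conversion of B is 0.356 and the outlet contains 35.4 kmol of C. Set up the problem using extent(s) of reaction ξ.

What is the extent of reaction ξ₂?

ξ₂ = 55.8 kmol

Conversion of B: B consumed = 2ξ₁ = 0.356 × 413 → ξ₁ = 73.51 kmol.
C balance: n_C = 0 + 2ξ₁ − 2ξ₂ = 35.4 → ξ₂ = (2·73.51 − 35.4)/2 = 55.81 kmol.
Outlet amounts (n = n₀ + Σ ν·ξ):
  B: 413 − 2(73.51) = 266
  C: 0 + 2(73.51) − 2(55.81) = 35.4
  D: 0 + 1(55.81) = 55.81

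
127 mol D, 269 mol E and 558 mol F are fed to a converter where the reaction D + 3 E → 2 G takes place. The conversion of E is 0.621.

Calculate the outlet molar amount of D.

E reacted = 0.621 × 269 = 167 mol; ν_E = −3, so ξ = 167/3 = 55.68 mol.
Outlet amounts (n = n₀ + ν ξ):
  D: 127 − 1(55.68) = 71.32
  E: 269 − 3(55.68) = 102
  G: 0 + 2(55.68) = 111.4
  F: 558 (inert)

71.3 mol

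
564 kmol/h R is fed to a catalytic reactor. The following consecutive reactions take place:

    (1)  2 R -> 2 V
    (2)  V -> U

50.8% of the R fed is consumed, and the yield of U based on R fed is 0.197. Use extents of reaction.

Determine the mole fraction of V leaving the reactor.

0.311

Conversion of R: R consumed = 2ξ₁ = 0.508 × 564 → ξ₁ = 143.3 kmol/h.
Yield of U: 1ξ₂ / 564 = 0.197 → ξ₂ = 111.1 kmol/h.
Outlet amounts (n = n₀ + Σ ν·ξ):
  R: 564 − 2(143.3) = 277.5
  V: 0 + 2(143.3) − 1(111.1) = 175.4
  U: 0 + 1(111.1) = 111.1
Total out = 564 kmol/h; y_V = 175.4 / 564 = 0.311.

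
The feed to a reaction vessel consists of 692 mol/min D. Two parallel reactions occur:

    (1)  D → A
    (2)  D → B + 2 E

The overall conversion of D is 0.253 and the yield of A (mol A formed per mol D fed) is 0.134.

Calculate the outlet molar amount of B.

82.3 mol/min

Yield of A: 1ξ₁ / 692 = 0.134 → ξ₁ = 92.73 mol/min.
Conversion of D: 1ξ₁ + 1ξ₂ = 0.253 × 692 = 175.1 → ξ₂ = 82.35 mol/min.
Outlet amounts (n = n₀ + Σ ν·ξ):
  D: 692 − 1(92.73) − 1(82.35) = 516.9
  A: 0 + 1(92.73) = 92.73
  B: 0 + 1(82.35) = 82.35
  E: 0 + 2(82.35) = 164.7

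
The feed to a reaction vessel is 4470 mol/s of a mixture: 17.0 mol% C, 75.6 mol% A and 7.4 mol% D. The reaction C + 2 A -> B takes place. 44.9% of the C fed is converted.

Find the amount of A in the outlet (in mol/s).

C reacted = 0.449 × 759.9 = 341.2 mol/s; ν_C = −1, so ξ = 341.2/1 = 341.2 mol/s.
Outlet amounts (n = n₀ + ν ξ):
  C: 759.9 − 1(341.2) = 418.7
  A: 3379 − 2(341.2) = 2697
  B: 0 + 1(341.2) = 341.2
  D: 330.8 (inert)

2700 mol/s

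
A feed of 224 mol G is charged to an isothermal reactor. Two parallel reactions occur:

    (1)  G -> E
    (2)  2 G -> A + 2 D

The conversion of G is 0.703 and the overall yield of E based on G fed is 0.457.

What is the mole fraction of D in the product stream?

0.219

Yield of E: 1ξ₁ / 224 = 0.457 → ξ₁ = 102.4 mol.
Conversion of G: 1ξ₁ + 2ξ₂ = 0.703 × 224 = 157.5 → ξ₂ = 27.55 mol.
Outlet amounts (n = n₀ + Σ ν·ξ):
  G: 224 − 1(102.4) − 2(27.55) = 66.53
  E: 0 + 1(102.4) = 102.4
  A: 0 + 1(27.55) = 27.55
  D: 0 + 2(27.55) = 55.1
Total out = 251.6 mol; y_D = 55.1 / 251.6 = 0.2191.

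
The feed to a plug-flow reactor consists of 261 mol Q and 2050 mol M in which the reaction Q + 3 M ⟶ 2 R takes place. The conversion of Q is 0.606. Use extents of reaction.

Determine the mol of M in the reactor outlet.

Q reacted = 0.606 × 261 = 158.2 mol; ν_Q = −1, so ξ = 158.2/1 = 158.2 mol.
Outlet amounts (n = n₀ + ν ξ):
  Q: 261 − 1(158.2) = 102.8
  M: 2050 − 3(158.2) = 1576
  R: 0 + 2(158.2) = 316.3

1580 mol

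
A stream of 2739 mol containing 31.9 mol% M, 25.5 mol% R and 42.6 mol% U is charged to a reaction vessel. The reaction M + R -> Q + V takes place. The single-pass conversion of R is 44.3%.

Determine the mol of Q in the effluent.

R reacted = 0.443 × 698.4 = 309.4 mol; ν_R = −1, so ξ = 309.4/1 = 309.4 mol.
Outlet amounts (n = n₀ + ν ξ):
  M: 873.7 − 1(309.4) = 564.3
  R: 698.4 − 1(309.4) = 389
  Q: 0 + 1(309.4) = 309.4
  V: 0 + 1(309.4) = 309.4
  U: 1167 (inert)

309 mol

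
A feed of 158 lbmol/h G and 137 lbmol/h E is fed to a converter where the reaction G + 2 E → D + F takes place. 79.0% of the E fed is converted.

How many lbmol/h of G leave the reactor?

104 lbmol/h

E reacted = 0.79 × 137 = 108.2 lbmol/h; ν_E = −2, so ξ = 108.2/2 = 54.12 lbmol/h.
Outlet amounts (n = n₀ + ν ξ):
  G: 158 − 1(54.12) = 103.9
  E: 137 − 2(54.12) = 28.77
  D: 0 + 1(54.12) = 54.12
  F: 0 + 1(54.12) = 54.12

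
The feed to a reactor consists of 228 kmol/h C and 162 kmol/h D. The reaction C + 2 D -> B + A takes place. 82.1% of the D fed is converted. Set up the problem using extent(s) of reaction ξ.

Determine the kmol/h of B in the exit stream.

66.5 kmol/h

D reacted = 0.821 × 162 = 133 kmol/h; ν_D = −2, so ξ = 133/2 = 66.5 kmol/h.
Outlet amounts (n = n₀ + ν ξ):
  C: 228 − 1(66.5) = 161.5
  D: 162 − 2(66.5) = 29
  B: 0 + 1(66.5) = 66.5
  A: 0 + 1(66.5) = 66.5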